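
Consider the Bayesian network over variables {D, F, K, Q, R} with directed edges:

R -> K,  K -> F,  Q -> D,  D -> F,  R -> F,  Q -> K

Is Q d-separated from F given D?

No

We examine all 3 paths between Q and F:
Path 1: Q → K → F
  K is a chain and K is not conditioned on — no node blocks this path, so it is active.
Path 2: Q → K ← R → F
  K is a collider here and neither K nor any of its descendants is conditioned on, so the collider stays closed — the path is blocked at K.
Path 3: Q → D → F
  D is a chain here and D is conditioned on, so the path is blocked at D.
At least one path is unblocked, so d-separation fails.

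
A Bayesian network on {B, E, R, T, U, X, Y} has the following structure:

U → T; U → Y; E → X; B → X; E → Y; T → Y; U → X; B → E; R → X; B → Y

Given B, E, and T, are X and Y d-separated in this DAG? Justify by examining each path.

We examine all 6 paths between X and Y:
  1. X ← E ← B → Y — E:chain[blocks]; B:fork[blocks] ⇒ blocked
  2. X ← E → Y — E:fork[blocks] ⇒ blocked
  3. X ← U → Y — U:fork[open] ⇒ active
  4. X ← U → T → Y — U:fork[open]; T:chain[blocks] ⇒ blocked
  5. X ← B → E → Y — B:fork[blocks]; E:chain[blocks] ⇒ blocked
  6. X ← B → Y — B:fork[blocks] ⇒ blocked
At least one path is unblocked, so d-separation fails.

No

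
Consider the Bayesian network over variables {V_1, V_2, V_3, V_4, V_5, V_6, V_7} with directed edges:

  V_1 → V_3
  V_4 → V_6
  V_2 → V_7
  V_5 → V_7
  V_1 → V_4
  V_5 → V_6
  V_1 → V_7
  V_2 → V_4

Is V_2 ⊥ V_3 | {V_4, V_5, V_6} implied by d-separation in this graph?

Enumerating the 4 paths from V_2 to V_3 and testing each for blocking by {V_4, V_5, V_6}:
  1. V_2 → V_4 → V_6 ← V_5 → V_7 ← V_1 → V_3 — V_4:chain[blocks]; V_6:collider[open]; V_5:fork[blocks]; V_7:collider[blocks]; V_1:fork[open] ⇒ blocked
  2. V_2 → V_4 ← V_1 → V_3 — V_4:collider[open]; V_1:fork[open] ⇒ active
  3. V_2 → V_7 ← V_5 → V_6 ← V_4 ← V_1 → V_3 — V_7:collider[blocks]; V_5:fork[blocks]; V_6:collider[open]; V_4:chain[blocks]; V_1:fork[open] ⇒ blocked
  4. V_2 → V_7 ← V_1 → V_3 — V_7:collider[blocks]; V_1:fork[open] ⇒ blocked
Because an active path exists, V_2 and V_3 are not d-separated.

No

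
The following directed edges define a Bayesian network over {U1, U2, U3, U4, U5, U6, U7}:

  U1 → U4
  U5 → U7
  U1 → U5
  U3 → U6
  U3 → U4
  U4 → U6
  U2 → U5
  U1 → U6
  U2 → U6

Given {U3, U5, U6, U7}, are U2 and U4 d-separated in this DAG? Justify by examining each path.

There are 6 undirected paths between U2 and U4; checking each against the conditioning set {U3, U5, U6, U7}:
  1. U2 → U5 ← U1 → U6 ← U3 → U4 — U5:collider[open]; U1:fork[open]; U6:collider[open]; U3:fork[blocks] ⇒ blocked
  2. U2 → U5 ← U1 → U6 ← U4 — U5:collider[open]; U1:fork[open]; U6:collider[open] ⇒ active
  3. U2 → U5 ← U1 → U4 — U5:collider[open]; U1:fork[open] ⇒ active
  4. U2 → U6 ← U3 → U4 — U6:collider[open]; U3:fork[blocks] ⇒ blocked
  5. U2 → U6 ← U1 → U4 — U6:collider[open]; U1:fork[open] ⇒ active
  6. U2 → U6 ← U4 — U6:collider[open] ⇒ active
At least one path is unblocked, so d-separation fails.

No — U2 and U4 are not d-separated given {U3, U5, U6, U7}.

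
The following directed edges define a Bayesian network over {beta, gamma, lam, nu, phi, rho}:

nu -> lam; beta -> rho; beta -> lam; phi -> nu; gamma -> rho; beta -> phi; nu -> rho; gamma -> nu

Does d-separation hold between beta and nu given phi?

Yes

4 paths connect beta and nu; each must be blocked for d-separation to hold:
Path 1: beta → lam ← nu
  lam is a collider here and neither lam nor any of its descendants is conditioned on, so the collider stays closed — the path is blocked at lam.
Path 2: beta → phi → nu
  phi is a chain here and phi is conditioned on, so the path is blocked at phi.
Path 3: beta → rho ← gamma → nu
  rho is a collider here and neither rho nor any of its descendants is conditioned on, so the collider stays closed — the path is blocked at rho.
Path 4: beta → rho ← nu
  rho is a collider here and neither rho nor any of its descendants is conditioned on, so the collider stays closed — the path is blocked at rho.
Since every path is blocked, d-separation holds.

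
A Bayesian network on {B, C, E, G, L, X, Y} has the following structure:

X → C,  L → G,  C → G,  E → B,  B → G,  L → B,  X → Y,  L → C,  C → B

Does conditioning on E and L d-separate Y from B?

We examine all 5 paths between Y and B:
Path 1: Y ← X → C ← L → G ← B
  C is a collider here and neither C nor any of its descendants is conditioned on, so the collider stays closed — the path is blocked at C.
Path 2: Y ← X → C ← L → B
  C is a collider here and neither C nor any of its descendants is conditioned on, so the collider stays closed — the path is blocked at C.
Path 3: Y ← X → C → G ← L → B
  G is a collider here and neither G nor any of its descendants is conditioned on, so the collider stays closed — the path is blocked at G.
Path 4: Y ← X → C → G ← B
  G is a collider here and neither G nor any of its descendants is conditioned on, so the collider stays closed — the path is blocked at G.
Path 5: Y ← X → C → B
  X is a fork and X is not conditioned on; C is a chain and C is not conditioned on — no node blocks this path, so it is active.
At least one path is unblocked, so d-separation fails.

No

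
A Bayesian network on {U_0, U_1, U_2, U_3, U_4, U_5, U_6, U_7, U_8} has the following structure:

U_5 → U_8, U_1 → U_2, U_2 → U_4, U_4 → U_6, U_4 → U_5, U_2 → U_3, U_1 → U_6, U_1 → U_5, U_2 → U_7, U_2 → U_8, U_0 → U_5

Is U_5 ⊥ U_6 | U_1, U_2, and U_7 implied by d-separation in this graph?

6 paths connect U_5 and U_6; each must be blocked for d-separation to hold:
  1. U_5 → U_8 ← U_2 → U_4 → U_6 — U_8:collider[blocks]; U_2:fork[blocks]; U_4:chain[open] ⇒ blocked
  2. U_5 → U_8 ← U_2 ← U_1 → U_6 — U_8:collider[blocks]; U_2:chain[blocks]; U_1:fork[blocks] ⇒ blocked
  3. U_5 ← U_4 ← U_2 ← U_1 → U_6 — U_4:chain[open]; U_2:chain[blocks]; U_1:fork[blocks] ⇒ blocked
  4. U_5 ← U_4 → U_6 — U_4:fork[open] ⇒ active
  5. U_5 ← U_1 → U_2 → U_4 → U_6 — U_1:fork[blocks]; U_2:chain[blocks]; U_4:chain[open] ⇒ blocked
  6. U_5 ← U_1 → U_6 — U_1:fork[blocks] ⇒ blocked
At least one path is unblocked, so d-separation fails.

No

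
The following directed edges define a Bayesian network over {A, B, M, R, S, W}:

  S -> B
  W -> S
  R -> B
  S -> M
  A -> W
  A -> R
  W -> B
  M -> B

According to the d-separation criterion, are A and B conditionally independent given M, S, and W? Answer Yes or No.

No

4 paths connect A and B; each must be blocked for d-separation to hold:
Path 1: A → R → B
  R is a chain and R is not conditioned on — no node blocks this path, so it is active.
Path 2: A → W → S → M → B
  W is a chain here and W is conditioned on, so the path is blocked at W.
Path 3: A → W → S → B
  W is a chain here and W is conditioned on, so the path is blocked at W.
Path 4: A → W → B
  W is a chain here and W is conditioned on, so the path is blocked at W.
Since the path A → R → B is active, A and B are not d-separated given {M, S, W}.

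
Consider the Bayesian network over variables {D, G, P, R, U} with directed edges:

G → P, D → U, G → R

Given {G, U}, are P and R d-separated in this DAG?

The only undirected path from P to R is:
Path 1: P ← G → R
  G is a fork here and G is conditioned on, so the path is blocked at G.
All paths are blocked; P ⊥ R | {G, U} holds.

Yes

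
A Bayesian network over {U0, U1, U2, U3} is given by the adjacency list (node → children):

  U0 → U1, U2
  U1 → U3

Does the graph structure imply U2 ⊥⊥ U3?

There is one path between U2 and U3:
Path 1: U2 ← U0 → U1 → U3
  U0 is a fork and U0 is not conditioned on; U1 is a chain and U1 is not conditioned on — no node blocks this path, so it is active.
Since the path U2 ← U0 → U1 → U3 is active, U2 and U3 are not d-separated given ∅.

No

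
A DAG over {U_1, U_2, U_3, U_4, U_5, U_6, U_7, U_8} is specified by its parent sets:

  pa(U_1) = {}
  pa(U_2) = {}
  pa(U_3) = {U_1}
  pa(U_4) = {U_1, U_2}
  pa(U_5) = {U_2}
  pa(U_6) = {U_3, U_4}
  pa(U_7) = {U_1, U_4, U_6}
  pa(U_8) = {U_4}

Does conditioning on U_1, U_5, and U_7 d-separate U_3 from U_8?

Enumerating the 6 paths from U_3 to U_8 and testing each for blocking by {U_1, U_5, U_7}:
Path 1: U_3 ← U_1 → U_4 → U_8
  U_1 is a fork here and U_1 is conditioned on, so the path is blocked at U_1.
Path 2: U_3 ← U_1 → U_7 ← U_4 → U_8
  U_1 is a fork here and U_1 is conditioned on, so the path is blocked at U_1.
Path 3: U_3 ← U_1 → U_7 ← U_6 ← U_4 → U_8
  U_1 is a fork here and U_1 is conditioned on, so the path is blocked at U_1.
Path 4: U_3 → U_6 ← U_4 → U_8
  U_6 is a collider and its descendant U_7 is conditioned on, which opens it; U_4 is a fork and U_4 is not conditioned on — no node blocks this path, so it is active.
Path 5: U_3 → U_6 → U_7 ← U_4 → U_8
  U_6 is a chain and U_6 is not conditioned on; U_7 is a collider and U_7 is conditioned on, which opens it; U_4 is a fork and U_4 is not conditioned on — no node blocks this path, so it is active.
Path 6: U_3 → U_6 → U_7 ← U_1 → U_4 → U_8
  U_1 is a fork here and U_1 is conditioned on, so the path is blocked at U_1.
At least one path is unblocked, so d-separation fails.

No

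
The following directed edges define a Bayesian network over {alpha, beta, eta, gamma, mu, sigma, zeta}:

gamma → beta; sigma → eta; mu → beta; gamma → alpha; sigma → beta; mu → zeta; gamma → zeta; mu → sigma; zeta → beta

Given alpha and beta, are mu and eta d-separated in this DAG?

No — mu and eta are not d-separated given {alpha, beta}.

We examine all 4 paths between mu and eta:
Path 1: mu → zeta → beta ← sigma → eta
  zeta is a chain and zeta is not conditioned on; beta is a collider and beta is conditioned on, which opens it; sigma is a fork and sigma is not conditioned on — no node blocks this path, so it is active.
Path 2: mu → zeta ← gamma → beta ← sigma → eta
  zeta is a collider and its descendant beta is conditioned on, which opens it; gamma is a fork and gamma is not conditioned on; beta is a collider and beta is conditioned on, which opens it; sigma is a fork and sigma is not conditioned on — no node blocks this path, so it is active.
Path 3: mu → sigma → eta
  sigma is a chain and sigma is not conditioned on — no node blocks this path, so it is active.
Path 4: mu → beta ← sigma → eta
  beta is a collider and beta is conditioned on, which opens it; sigma is a fork and sigma is not conditioned on — no node blocks this path, so it is active.
Because an active path exists, mu and eta are not d-separated.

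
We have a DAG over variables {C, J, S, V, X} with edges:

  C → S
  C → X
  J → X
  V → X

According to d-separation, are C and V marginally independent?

There is one path between C and V:
Path 1: C → X ← V
  X is a collider here and neither X nor any of its descendants is conditioned on, so the collider stays closed — the path is blocked at X.
All paths are blocked; C ⊥ V | ∅ holds.

Yes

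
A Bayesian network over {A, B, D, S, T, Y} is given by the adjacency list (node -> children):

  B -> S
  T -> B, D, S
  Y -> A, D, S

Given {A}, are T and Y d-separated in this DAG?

3 paths connect T and Y; each must be blocked for d-separation to hold:
  1. T → S ← Y — S:collider[blocks] ⇒ blocked
  2. T → D ← Y — D:collider[blocks] ⇒ blocked
  3. T → B → S ← Y — B:chain[open]; S:collider[blocks] ⇒ blocked
All paths are blocked; T ⊥ Y | {A} holds.

Yes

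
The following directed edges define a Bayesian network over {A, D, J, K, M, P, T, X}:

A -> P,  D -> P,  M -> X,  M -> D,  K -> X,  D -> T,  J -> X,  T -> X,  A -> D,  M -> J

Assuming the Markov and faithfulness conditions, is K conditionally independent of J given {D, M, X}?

No

Enumerating the 3 paths from K to J and testing each for blocking by {D, M, X}:
Path 1: K → X ← M → J
  M is a fork here and M is conditioned on, so the path is blocked at M.
Path 2: K → X ← J
  X is a collider and X is conditioned on, which opens it — no node blocks this path, so it is active.
Path 3: K → X ← T ← D ← M → J
  D is a chain here and D is conditioned on, so the path is blocked at D.
Since the path K → X ← J is active, K and J are not d-separated given {D, M, X}.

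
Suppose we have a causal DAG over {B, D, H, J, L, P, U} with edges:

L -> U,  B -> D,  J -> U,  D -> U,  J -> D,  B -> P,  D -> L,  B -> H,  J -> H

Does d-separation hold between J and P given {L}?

4 paths connect J and P; each must be blocked for d-separation to hold:
Path 1: J → U ← L ← D ← B → P
  U is a collider here and neither U nor any of its descendants is conditioned on, so the collider stays closed — the path is blocked at U.
Path 2: J → U ← D ← B → P
  U is a collider here and neither U nor any of its descendants is conditioned on, so the collider stays closed — the path is blocked at U.
Path 3: J → D ← B → P
  D is a collider and its descendant L is conditioned on, which opens it; B is a fork and B is not conditioned on — no node blocks this path, so it is active.
Path 4: J → H ← B → P
  H is a collider here and neither H nor any of its descendants is conditioned on, so the collider stays closed — the path is blocked at H.
Because an active path exists, J and P are not d-separated.

No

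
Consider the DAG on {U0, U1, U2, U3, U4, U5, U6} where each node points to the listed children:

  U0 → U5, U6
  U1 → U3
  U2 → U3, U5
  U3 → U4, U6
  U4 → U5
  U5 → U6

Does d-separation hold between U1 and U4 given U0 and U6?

Enumerating the 4 paths from U1 to U4 and testing each for blocking by {U0, U6}:
Path 1: U1 → U3 ← U2 → U5 ← U4
  U3 is a collider and its descendant U6 is conditioned on, which opens it; U2 is a fork and U2 is not conditioned on; U5 is a collider and its descendant U6 is conditioned on, which opens it — no node blocks this path, so it is active.
Path 2: U1 → U3 → U4
  U3 is a chain and U3 is not conditioned on — no node blocks this path, so it is active.
Path 3: U1 → U3 → U6 ← U0 → U5 ← U4
  U0 is a fork here and U0 is conditioned on, so the path is blocked at U0.
Path 4: U1 → U3 → U6 ← U5 ← U4
  U3 is a chain and U3 is not conditioned on; U6 is a collider and U6 is conditioned on, which opens it; U5 is a chain and U5 is not conditioned on — no node blocks this path, so it is active.
Because an active path exists, U1 and U4 are not d-separated.

No — U1 and U4 are not d-separated given {U0, U6}.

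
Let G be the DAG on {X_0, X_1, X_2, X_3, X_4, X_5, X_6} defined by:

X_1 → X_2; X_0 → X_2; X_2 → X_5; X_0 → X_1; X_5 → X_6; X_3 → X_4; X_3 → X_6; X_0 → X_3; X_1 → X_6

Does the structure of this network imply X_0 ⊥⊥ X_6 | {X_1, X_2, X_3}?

5 paths connect X_0 and X_6; each must be blocked for d-separation to hold:
Path 1: X_0 → X_2 → X_5 → X_6
  X_2 is a chain here and X_2 is conditioned on, so the path is blocked at X_2.
Path 2: X_0 → X_2 ← X_1 → X_6
  X_1 is a fork here and X_1 is conditioned on, so the path is blocked at X_1.
Path 3: X_0 → X_3 → X_6
  X_3 is a chain here and X_3 is conditioned on, so the path is blocked at X_3.
Path 4: X_0 → X_1 → X_2 → X_5 → X_6
  X_1 is a chain here and X_1 is conditioned on, so the path is blocked at X_1.
Path 5: X_0 → X_1 → X_6
  X_1 is a chain here and X_1 is conditioned on, so the path is blocked at X_1.
Every path is blocked, so X_0 and X_6 are d-separated given {X_1, X_2, X_3}.

Yes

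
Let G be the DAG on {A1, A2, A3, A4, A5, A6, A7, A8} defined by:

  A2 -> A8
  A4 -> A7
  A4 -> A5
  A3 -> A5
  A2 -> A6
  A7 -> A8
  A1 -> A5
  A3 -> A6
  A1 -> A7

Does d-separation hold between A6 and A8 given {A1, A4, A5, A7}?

Enumerating the 3 paths from A6 to A8 and testing each for blocking by {A1, A4, A5, A7}:
Path 1: A6 ← A2 → A8
  A2 is a fork and A2 is not conditioned on — no node blocks this path, so it is active.
Path 2: A6 ← A3 → A5 ← A4 → A7 → A8
  A4 is a fork here and A4 is conditioned on, so the path is blocked at A4.
Path 3: A6 ← A3 → A5 ← A1 → A7 → A8
  A1 is a fork here and A1 is conditioned on, so the path is blocked at A1.
At least one path is unblocked, so d-separation fails.

No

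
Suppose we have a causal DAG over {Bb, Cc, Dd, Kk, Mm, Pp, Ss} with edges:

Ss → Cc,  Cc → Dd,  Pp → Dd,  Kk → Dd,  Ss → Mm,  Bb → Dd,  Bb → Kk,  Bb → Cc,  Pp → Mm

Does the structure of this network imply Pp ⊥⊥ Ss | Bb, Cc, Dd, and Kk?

Yes

There are 4 undirected paths between Pp and Ss; checking each against the conditioning set {Bb, Cc, Dd, Kk}:
Path 1: Pp → Mm ← Ss
  Mm is a collider here and neither Mm nor any of its descendants is conditioned on, so the collider stays closed — the path is blocked at Mm.
Path 2: Pp → Dd ← Kk ← Bb → Cc ← Ss
  Kk is a chain here and Kk is conditioned on, so the path is blocked at Kk.
Path 3: Pp → Dd ← Bb → Cc ← Ss
  Bb is a fork here and Bb is conditioned on, so the path is blocked at Bb.
Path 4: Pp → Dd ← Cc ← Ss
  Cc is a chain here and Cc is conditioned on, so the path is blocked at Cc.
All paths are blocked; Pp ⊥ Ss | {Bb, Cc, Dd, Kk} holds.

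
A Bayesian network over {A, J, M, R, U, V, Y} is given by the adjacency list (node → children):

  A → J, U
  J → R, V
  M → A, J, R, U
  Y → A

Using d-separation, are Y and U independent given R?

4 paths connect Y and U; each must be blocked for d-separation to hold:
  1. Y → A → J → R ← M → U — A:chain[open]; J:chain[open]; R:collider[open]; M:fork[open] ⇒ active
  2. Y → A → J ← M → U — A:chain[open]; J:collider[open]; M:fork[open] ⇒ active
  3. Y → A → U — A:chain[open] ⇒ active
  4. Y → A ← M → U — A:collider[open]; M:fork[open] ⇒ active
Because an active path exists, Y and U are not d-separated.

No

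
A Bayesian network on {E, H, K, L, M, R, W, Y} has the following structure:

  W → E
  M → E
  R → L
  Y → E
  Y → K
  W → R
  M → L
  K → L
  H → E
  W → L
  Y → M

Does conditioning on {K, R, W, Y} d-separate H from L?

6 paths connect H and L; each must be blocked for d-separation to hold:
Path 1: H → E ← M → L
  E is a collider here and neither E nor any of its descendants is conditioned on, so the collider stays closed — the path is blocked at E.
Path 2: H → E ← M ← Y → K → L
  E is a collider here and neither E nor any of its descendants is conditioned on, so the collider stays closed — the path is blocked at E.
Path 3: H → E ← Y → M → L
  E is a collider here and neither E nor any of its descendants is conditioned on, so the collider stays closed — the path is blocked at E.
Path 4: H → E ← Y → K → L
  E is a collider here and neither E nor any of its descendants is conditioned on, so the collider stays closed — the path is blocked at E.
Path 5: H → E ← W → L
  E is a collider here and neither E nor any of its descendants is conditioned on, so the collider stays closed — the path is blocked at E.
Path 6: H → E ← W → R → L
  E is a collider here and neither E nor any of its descendants is conditioned on, so the collider stays closed — the path is blocked at E.
Since every path is blocked, d-separation holds.

Yes — H and L are d-separated given {K, R, W, Y}.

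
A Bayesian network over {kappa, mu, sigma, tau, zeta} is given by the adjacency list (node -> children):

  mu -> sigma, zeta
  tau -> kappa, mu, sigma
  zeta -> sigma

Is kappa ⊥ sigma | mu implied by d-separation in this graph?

We examine all 3 paths between kappa and sigma:
Path 1: kappa ← tau → mu → zeta → sigma
  mu is a chain here and mu is conditioned on, so the path is blocked at mu.
Path 2: kappa ← tau → mu → sigma
  mu is a chain here and mu is conditioned on, so the path is blocked at mu.
Path 3: kappa ← tau → sigma
  tau is a fork and tau is not conditioned on — no node blocks this path, so it is active.
Since the path kappa ← tau → sigma is active, kappa and sigma are not d-separated given {mu}.

No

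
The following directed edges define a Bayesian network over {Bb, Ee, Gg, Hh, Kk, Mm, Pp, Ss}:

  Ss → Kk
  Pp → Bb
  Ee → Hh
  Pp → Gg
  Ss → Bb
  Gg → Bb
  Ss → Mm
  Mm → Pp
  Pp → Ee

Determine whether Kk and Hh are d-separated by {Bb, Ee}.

We examine all 3 paths between Kk and Hh:
  1. Kk ← Ss → Bb ← Gg ← Pp → Ee → Hh — Ss:fork[open]; Bb:collider[open]; Gg:chain[open]; Pp:fork[open]; Ee:chain[blocks] ⇒ blocked
  2. Kk ← Ss → Bb ← Pp → Ee → Hh — Ss:fork[open]; Bb:collider[open]; Pp:fork[open]; Ee:chain[blocks] ⇒ blocked
  3. Kk ← Ss → Mm → Pp → Ee → Hh — Ss:fork[open]; Mm:chain[open]; Pp:chain[open]; Ee:chain[blocks] ⇒ blocked
Since every path is blocked, d-separation holds.

Yes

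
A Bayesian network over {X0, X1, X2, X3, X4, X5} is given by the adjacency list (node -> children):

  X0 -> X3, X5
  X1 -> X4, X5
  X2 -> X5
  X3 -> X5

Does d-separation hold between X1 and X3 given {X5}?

2 paths connect X1 and X3; each must be blocked for d-separation to hold:
  1. X1 → X5 ← X0 → X3 — X5:collider[open]; X0:fork[open] ⇒ active
  2. X1 → X5 ← X3 — X5:collider[open] ⇒ active
At least one path is unblocked, so d-separation fails.

No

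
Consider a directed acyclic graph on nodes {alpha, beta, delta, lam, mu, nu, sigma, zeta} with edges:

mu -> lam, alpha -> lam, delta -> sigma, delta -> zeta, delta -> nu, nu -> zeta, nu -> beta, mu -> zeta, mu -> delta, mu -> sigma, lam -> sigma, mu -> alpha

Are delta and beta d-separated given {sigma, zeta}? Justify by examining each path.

6 paths connect delta and beta; each must be blocked for d-separation to hold:
Path 1: delta → sigma ← lam ← alpha ← mu → zeta ← nu → beta
  sigma is a collider and sigma is conditioned on, which opens it; lam is a chain and lam is not conditioned on; alpha is a chain and alpha is not conditioned on; mu is a fork and mu is not conditioned on; zeta is a collider and zeta is conditioned on, which opens it; nu is a fork and nu is not conditioned on — no node blocks this path, so it is active.
Path 2: delta → sigma ← lam ← mu → zeta ← nu → beta
  sigma is a collider and sigma is conditioned on, which opens it; lam is a chain and lam is not conditioned on; mu is a fork and mu is not conditioned on; zeta is a collider and zeta is conditioned on, which opens it; nu is a fork and nu is not conditioned on — no node blocks this path, so it is active.
Path 3: delta → sigma ← mu → zeta ← nu → beta
  sigma is a collider and sigma is conditioned on, which opens it; mu is a fork and mu is not conditioned on; zeta is a collider and zeta is conditioned on, which opens it; nu is a fork and nu is not conditioned on — no node blocks this path, so it is active.
Path 4: delta → nu → beta
  nu is a chain and nu is not conditioned on — no node blocks this path, so it is active.
Path 5: delta → zeta ← nu → beta
  zeta is a collider and zeta is conditioned on, which opens it; nu is a fork and nu is not conditioned on — no node blocks this path, so it is active.
Path 6: delta ← mu → zeta ← nu → beta
  mu is a fork and mu is not conditioned on; zeta is a collider and zeta is conditioned on, which opens it; nu is a fork and nu is not conditioned on — no node blocks this path, so it is active.
At least one path is unblocked, so d-separation fails.

No — delta and beta are not d-separated given {sigma, zeta}.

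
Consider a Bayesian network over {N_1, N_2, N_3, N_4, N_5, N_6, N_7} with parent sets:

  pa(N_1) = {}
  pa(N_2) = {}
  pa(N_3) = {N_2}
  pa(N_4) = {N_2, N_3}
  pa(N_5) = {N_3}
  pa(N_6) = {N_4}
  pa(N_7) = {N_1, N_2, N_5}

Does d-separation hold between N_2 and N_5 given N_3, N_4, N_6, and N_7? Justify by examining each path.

No

Enumerating the 3 paths from N_2 to N_5 and testing each for blocking by {N_3, N_4, N_6, N_7}:
Path 1: N_2 → N_3 → N_5
  N_3 is a chain here and N_3 is conditioned on, so the path is blocked at N_3.
Path 2: N_2 → N_7 ← N_5
  N_7 is a collider and N_7 is conditioned on, which opens it — no node blocks this path, so it is active.
Path 3: N_2 → N_4 ← N_3 → N_5
  N_3 is a fork here and N_3 is conditioned on, so the path is blocked at N_3.
Because an active path exists, N_2 and N_5 are not d-separated.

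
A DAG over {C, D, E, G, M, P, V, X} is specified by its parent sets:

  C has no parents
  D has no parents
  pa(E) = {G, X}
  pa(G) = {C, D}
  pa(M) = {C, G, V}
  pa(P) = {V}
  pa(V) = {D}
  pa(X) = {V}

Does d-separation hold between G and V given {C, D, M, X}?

No — G and V are not d-separated given {C, D, M, X}.

4 paths connect G and V; each must be blocked for d-separation to hold:
  1. G → E ← X ← V — E:collider[blocks]; X:chain[blocks] ⇒ blocked
  2. G ← D → V — D:fork[blocks] ⇒ blocked
  3. G ← C → M ← V — C:fork[blocks]; M:collider[open] ⇒ blocked
  4. G → M ← V — M:collider[open] ⇒ active
Since the path G → M ← V is active, G and V are not d-separated given {C, D, M, X}.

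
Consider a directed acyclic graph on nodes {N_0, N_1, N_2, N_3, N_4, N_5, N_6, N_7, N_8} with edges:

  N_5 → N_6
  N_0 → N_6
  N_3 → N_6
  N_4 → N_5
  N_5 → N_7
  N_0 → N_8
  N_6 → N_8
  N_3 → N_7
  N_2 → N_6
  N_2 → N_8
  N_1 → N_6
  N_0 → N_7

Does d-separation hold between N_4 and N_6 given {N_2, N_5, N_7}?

Yes — N_4 and N_6 are d-separated given {N_2, N_5, N_7}.

We examine all 5 paths between N_4 and N_6:
Path 1: N_4 → N_5 → N_6
  N_5 is a chain here and N_5 is conditioned on, so the path is blocked at N_5.
Path 2: N_4 → N_5 → N_7 ← N_3 → N_6
  N_5 is a chain here and N_5 is conditioned on, so the path is blocked at N_5.
Path 3: N_4 → N_5 → N_7 ← N_0 → N_6
  N_5 is a chain here and N_5 is conditioned on, so the path is blocked at N_5.
Path 4: N_4 → N_5 → N_7 ← N_0 → N_8 ← N_6
  N_5 is a chain here and N_5 is conditioned on, so the path is blocked at N_5.
Path 5: N_4 → N_5 → N_7 ← N_0 → N_8 ← N_2 → N_6
  N_5 is a chain here and N_5 is conditioned on, so the path is blocked at N_5.
All paths are blocked; N_4 ⊥ N_6 | {N_2, N_5, N_7} holds.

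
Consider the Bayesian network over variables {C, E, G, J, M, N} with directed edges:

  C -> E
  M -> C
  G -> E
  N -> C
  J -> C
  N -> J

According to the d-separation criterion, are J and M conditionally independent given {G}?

Yes

There are 2 undirected paths between J and M; checking each against the conditioning set {G}:
Path 1: J ← N → C ← M
  C is a collider here and neither C nor any of its descendants is conditioned on, so the collider stays closed — the path is blocked at C.
Path 2: J → C ← M
  C is a collider here and neither C nor any of its descendants is conditioned on, so the collider stays closed — the path is blocked at C.
Every path is blocked, so J and M are d-separated given {G}.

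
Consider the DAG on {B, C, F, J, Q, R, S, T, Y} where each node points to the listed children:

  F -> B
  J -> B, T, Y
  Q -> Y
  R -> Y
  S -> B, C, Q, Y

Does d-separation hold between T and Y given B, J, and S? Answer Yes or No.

There are 3 undirected paths between T and Y; checking each against the conditioning set {B, J, S}:
Path 1: T ← J → Y
  J is a fork here and J is conditioned on, so the path is blocked at J.
Path 2: T ← J → B ← S → Q → Y
  J is a fork here and J is conditioned on, so the path is blocked at J.
Path 3: T ← J → B ← S → Y
  J is a fork here and J is conditioned on, so the path is blocked at J.
All paths are blocked; T ⊥ Y | {B, J, S} holds.

Yes — T and Y are d-separated given {B, J, S}.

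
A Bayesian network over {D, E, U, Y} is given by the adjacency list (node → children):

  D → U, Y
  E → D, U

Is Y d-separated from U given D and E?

Yes

Enumerating the 2 paths from Y to U and testing each for blocking by {D, E}:
  1. Y ← D ← E → U — D:chain[blocks]; E:fork[blocks] ⇒ blocked
  2. Y ← D → U — D:fork[blocks] ⇒ blocked
All paths are blocked; Y ⊥ U | {D, E} holds.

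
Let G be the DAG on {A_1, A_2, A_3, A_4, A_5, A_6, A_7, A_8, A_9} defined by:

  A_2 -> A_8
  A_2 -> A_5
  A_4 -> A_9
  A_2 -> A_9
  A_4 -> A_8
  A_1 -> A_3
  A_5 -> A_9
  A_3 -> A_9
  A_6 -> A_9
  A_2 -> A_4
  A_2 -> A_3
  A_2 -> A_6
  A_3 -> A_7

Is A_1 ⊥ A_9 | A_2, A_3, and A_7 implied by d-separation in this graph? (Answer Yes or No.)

Yes

There are 6 undirected paths between A_1 and A_9; checking each against the conditioning set {A_2, A_3, A_7}:
  1. A_1 → A_3 ← A_2 → A_6 → A_9 — A_3:collider[open]; A_2:fork[blocks]; A_6:chain[open] ⇒ blocked
  2. A_1 → A_3 ← A_2 → A_4 → A_9 — A_3:collider[open]; A_2:fork[blocks]; A_4:chain[open] ⇒ blocked
  3. A_1 → A_3 ← A_2 → A_9 — A_3:collider[open]; A_2:fork[blocks] ⇒ blocked
  4. A_1 → A_3 ← A_2 → A_8 ← A_4 → A_9 — A_3:collider[open]; A_2:fork[blocks]; A_8:collider[blocks]; A_4:fork[open] ⇒ blocked
  5. A_1 → A_3 ← A_2 → A_5 → A_9 — A_3:collider[open]; A_2:fork[blocks]; A_5:chain[open] ⇒ blocked
  6. A_1 → A_3 → A_9 — A_3:chain[blocks] ⇒ blocked
All paths are blocked; A_1 ⊥ A_9 | {A_2, A_3, A_7} holds.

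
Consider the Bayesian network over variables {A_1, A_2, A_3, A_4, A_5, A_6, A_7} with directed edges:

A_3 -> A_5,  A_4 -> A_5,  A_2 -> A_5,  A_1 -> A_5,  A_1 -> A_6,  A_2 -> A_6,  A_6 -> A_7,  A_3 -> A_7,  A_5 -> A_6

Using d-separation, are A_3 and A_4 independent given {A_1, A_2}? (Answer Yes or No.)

Yes

4 paths connect A_3 and A_4; each must be blocked for d-separation to hold:
Path 1: A_3 → A_7 ← A_6 ← A_2 → A_5 ← A_4
  A_7 is a collider here and neither A_7 nor any of its descendants is conditioned on, so the collider stays closed — the path is blocked at A_7.
Path 2: A_3 → A_7 ← A_6 ← A_1 → A_5 ← A_4
  A_7 is a collider here and neither A_7 nor any of its descendants is conditioned on, so the collider stays closed — the path is blocked at A_7.
Path 3: A_3 → A_7 ← A_6 ← A_5 ← A_4
  A_7 is a collider here and neither A_7 nor any of its descendants is conditioned on, so the collider stays closed — the path is blocked at A_7.
Path 4: A_3 → A_5 ← A_4
  A_5 is a collider here and neither A_5 nor any of its descendants is conditioned on, so the collider stays closed — the path is blocked at A_5.
All paths are blocked; A_3 ⊥ A_4 | {A_1, A_2} holds.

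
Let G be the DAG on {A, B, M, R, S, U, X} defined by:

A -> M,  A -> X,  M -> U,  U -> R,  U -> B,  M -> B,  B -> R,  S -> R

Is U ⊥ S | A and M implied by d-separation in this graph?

Yes — U and S are d-separated given {A, M}.

3 paths connect U and S; each must be blocked for d-separation to hold:
Path 1: U → B → R ← S
  R is a collider here and neither R nor any of its descendants is conditioned on, so the collider stays closed — the path is blocked at R.
Path 2: U ← M → B → R ← S
  M is a fork here and M is conditioned on, so the path is blocked at M.
Path 3: U → R ← S
  R is a collider here and neither R nor any of its descendants is conditioned on, so the collider stays closed — the path is blocked at R.
Every path is blocked, so U and S are d-separated given {A, M}.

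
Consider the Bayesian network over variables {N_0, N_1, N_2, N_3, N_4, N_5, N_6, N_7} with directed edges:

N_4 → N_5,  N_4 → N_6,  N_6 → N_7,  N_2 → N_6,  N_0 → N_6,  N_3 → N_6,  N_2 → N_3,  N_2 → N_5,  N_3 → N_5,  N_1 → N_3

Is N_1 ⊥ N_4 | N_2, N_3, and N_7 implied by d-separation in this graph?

6 paths connect N_1 and N_4; each must be blocked for d-separation to hold:
Path 1: N_1 → N_3 ← N_2 → N_6 ← N_4
  N_2 is a fork here and N_2 is conditioned on, so the path is blocked at N_2.
Path 2: N_1 → N_3 ← N_2 → N_5 ← N_4
  N_2 is a fork here and N_2 is conditioned on, so the path is blocked at N_2.
Path 3: N_1 → N_3 → N_6 ← N_4
  N_3 is a chain here and N_3 is conditioned on, so the path is blocked at N_3.
Path 4: N_1 → N_3 → N_6 ← N_2 → N_5 ← N_4
  N_3 is a chain here and N_3 is conditioned on, so the path is blocked at N_3.
Path 5: N_1 → N_3 → N_5 ← N_4
  N_3 is a chain here and N_3 is conditioned on, so the path is blocked at N_3.
Path 6: N_1 → N_3 → N_5 ← N_2 → N_6 ← N_4
  N_3 is a chain here and N_3 is conditioned on, so the path is blocked at N_3.
Since every path is blocked, d-separation holds.

Yes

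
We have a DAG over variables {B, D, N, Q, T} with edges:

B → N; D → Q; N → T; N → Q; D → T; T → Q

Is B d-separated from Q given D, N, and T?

Yes

3 paths connect B and Q; each must be blocked for d-separation to hold:
Path 1: B → N → T ← D → Q
  N is a chain here and N is conditioned on, so the path is blocked at N.
Path 2: B → N → T → Q
  N is a chain here and N is conditioned on, so the path is blocked at N.
Path 3: B → N → Q
  N is a chain here and N is conditioned on, so the path is blocked at N.
Every path is blocked, so B and Q are d-separated given {D, N, T}.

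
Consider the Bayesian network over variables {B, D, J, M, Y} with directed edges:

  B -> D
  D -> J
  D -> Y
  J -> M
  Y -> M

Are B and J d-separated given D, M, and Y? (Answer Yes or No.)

Enumerating the 2 paths from B to J and testing each for blocking by {D, M, Y}:
Path 1: B → D → J
  D is a chain here and D is conditioned on, so the path is blocked at D.
Path 2: B → D → Y → M ← J
  D is a chain here and D is conditioned on, so the path is blocked at D.
Since every path is blocked, d-separation holds.

Yes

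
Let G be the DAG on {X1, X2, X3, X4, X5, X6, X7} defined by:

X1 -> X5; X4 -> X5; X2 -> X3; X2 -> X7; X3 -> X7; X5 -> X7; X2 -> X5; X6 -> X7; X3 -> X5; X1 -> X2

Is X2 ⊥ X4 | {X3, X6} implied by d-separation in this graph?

We examine all 6 paths between X2 and X4:
Path 1: X2 ← X1 → X5 ← X4
  X5 is a collider here and neither X5 nor any of its descendants is conditioned on, so the collider stays closed — the path is blocked at X5.
Path 2: X2 → X7 ← X5 ← X4
  X7 is a collider here and neither X7 nor any of its descendants is conditioned on, so the collider stays closed — the path is blocked at X7.
Path 3: X2 → X7 ← X3 → X5 ← X4
  X7 is a collider here and neither X7 nor any of its descendants is conditioned on, so the collider stays closed — the path is blocked at X7.
Path 4: X2 → X5 ← X4
  X5 is a collider here and neither X5 nor any of its descendants is conditioned on, so the collider stays closed — the path is blocked at X5.
Path 5: X2 → X3 → X7 ← X5 ← X4
  X3 is a chain here and X3 is conditioned on, so the path is blocked at X3.
Path 6: X2 → X3 → X5 ← X4
  X3 is a chain here and X3 is conditioned on, so the path is blocked at X3.
Since every path is blocked, d-separation holds.

Yes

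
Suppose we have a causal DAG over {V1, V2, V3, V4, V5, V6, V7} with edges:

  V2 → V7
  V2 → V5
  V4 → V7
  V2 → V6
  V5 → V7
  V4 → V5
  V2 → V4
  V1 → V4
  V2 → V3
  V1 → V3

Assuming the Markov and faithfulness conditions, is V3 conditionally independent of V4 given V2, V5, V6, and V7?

We examine all 6 paths between V3 and V4:
Path 1: V3 ← V2 → V5 → V7 ← V4
  V2 is a fork here and V2 is conditioned on, so the path is blocked at V2.
Path 2: V3 ← V2 → V5 ← V4
  V2 is a fork here and V2 is conditioned on, so the path is blocked at V2.
Path 3: V3 ← V2 → V7 ← V5 ← V4
  V2 is a fork here and V2 is conditioned on, so the path is blocked at V2.
Path 4: V3 ← V2 → V7 ← V4
  V2 is a fork here and V2 is conditioned on, so the path is blocked at V2.
Path 5: V3 ← V2 → V4
  V2 is a fork here and V2 is conditioned on, so the path is blocked at V2.
Path 6: V3 ← V1 → V4
  V1 is a fork and V1 is not conditioned on — no node blocks this path, so it is active.
Because an active path exists, V3 and V4 are not d-separated.

No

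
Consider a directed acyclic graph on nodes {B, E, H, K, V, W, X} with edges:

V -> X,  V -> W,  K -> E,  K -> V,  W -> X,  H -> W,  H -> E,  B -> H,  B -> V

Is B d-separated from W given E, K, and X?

We examine all 6 paths between B and W:
  1. B → V ← K → E ← H → W — V:collider[open]; K:fork[blocks]; E:collider[open]; H:fork[open] ⇒ blocked
  2. B → V → X ← W — V:chain[open]; X:collider[open] ⇒ active
  3. B → V → W — V:chain[open] ⇒ active
  4. B → H → E ← K → V → X ← W — H:chain[open]; E:collider[open]; K:fork[blocks]; V:chain[open]; X:collider[open] ⇒ blocked
  5. B → H → E ← K → V → W — H:chain[open]; E:collider[open]; K:fork[blocks]; V:chain[open] ⇒ blocked
  6. B → H → W — H:chain[open] ⇒ active
Because an active path exists, B and W are not d-separated.

No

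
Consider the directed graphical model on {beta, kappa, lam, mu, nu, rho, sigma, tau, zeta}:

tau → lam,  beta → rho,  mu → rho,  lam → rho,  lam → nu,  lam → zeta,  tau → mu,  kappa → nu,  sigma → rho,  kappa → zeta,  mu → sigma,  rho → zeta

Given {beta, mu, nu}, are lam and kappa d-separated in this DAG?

No

5 paths connect lam and kappa; each must be blocked for d-separation to hold:
Path 1: lam → nu ← kappa
  nu is a collider and nu is conditioned on, which opens it — no node blocks this path, so it is active.
Path 2: lam ← tau → mu → sigma → rho → zeta ← kappa
  mu is a chain here and mu is conditioned on, so the path is blocked at mu.
Path 3: lam ← tau → mu → rho → zeta ← kappa
  mu is a chain here and mu is conditioned on, so the path is blocked at mu.
Path 4: lam → zeta ← kappa
  zeta is a collider here and neither zeta nor any of its descendants is conditioned on, so the collider stays closed — the path is blocked at zeta.
Path 5: lam → rho → zeta ← kappa
  zeta is a collider here and neither zeta nor any of its descendants is conditioned on, so the collider stays closed — the path is blocked at zeta.
Because an active path exists, lam and kappa are not d-separated.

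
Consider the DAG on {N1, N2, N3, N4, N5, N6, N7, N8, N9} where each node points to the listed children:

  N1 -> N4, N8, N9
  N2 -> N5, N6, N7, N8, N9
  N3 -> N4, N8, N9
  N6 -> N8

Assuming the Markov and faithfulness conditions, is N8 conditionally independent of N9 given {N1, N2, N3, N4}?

6 paths connect N8 and N9; each must be blocked for d-separation to hold:
Path 1: N8 ← N1 → N4 ← N3 → N9
  N1 is a fork here and N1 is conditioned on, so the path is blocked at N1.
Path 2: N8 ← N1 → N9
  N1 is a fork here and N1 is conditioned on, so the path is blocked at N1.
Path 3: N8 ← N2 → N9
  N2 is a fork here and N2 is conditioned on, so the path is blocked at N2.
Path 4: N8 ← N6 ← N2 → N9
  N2 is a fork here and N2 is conditioned on, so the path is blocked at N2.
Path 5: N8 ← N3 → N4 ← N1 → N9
  N3 is a fork here and N3 is conditioned on, so the path is blocked at N3.
Path 6: N8 ← N3 → N9
  N3 is a fork here and N3 is conditioned on, so the path is blocked at N3.
Since every path is blocked, d-separation holds.

Yes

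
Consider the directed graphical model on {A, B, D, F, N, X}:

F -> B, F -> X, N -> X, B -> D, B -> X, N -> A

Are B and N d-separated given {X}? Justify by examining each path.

Enumerating the 2 paths from B to N and testing each for blocking by {X}:
Path 1: B ← F → X ← N
  F is a fork and F is not conditioned on; X is a collider and X is conditioned on, which opens it — no node blocks this path, so it is active.
Path 2: B → X ← N
  X is a collider and X is conditioned on, which opens it — no node blocks this path, so it is active.
At least one path is unblocked, so d-separation fails.

No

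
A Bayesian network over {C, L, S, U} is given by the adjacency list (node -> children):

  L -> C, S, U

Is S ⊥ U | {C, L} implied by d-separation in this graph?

There is one path between S and U:
Path 1: S ← L → U
  L is a fork here and L is conditioned on, so the path is blocked at L.
Since every path is blocked, d-separation holds.

Yes — S and U are d-separated given {C, L}.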